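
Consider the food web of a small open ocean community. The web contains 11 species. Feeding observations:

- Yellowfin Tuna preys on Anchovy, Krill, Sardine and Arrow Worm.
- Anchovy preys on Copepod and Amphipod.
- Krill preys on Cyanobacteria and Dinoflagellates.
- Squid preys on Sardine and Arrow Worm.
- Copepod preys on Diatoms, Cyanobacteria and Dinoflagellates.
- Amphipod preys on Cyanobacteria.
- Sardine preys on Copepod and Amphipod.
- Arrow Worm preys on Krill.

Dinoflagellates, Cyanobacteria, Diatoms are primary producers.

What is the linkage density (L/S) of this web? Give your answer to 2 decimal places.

There are L = 17 links among S = 11 species.
L/S = 17/11 = 1.5455 ≈ 1.55.

L/S = 1.55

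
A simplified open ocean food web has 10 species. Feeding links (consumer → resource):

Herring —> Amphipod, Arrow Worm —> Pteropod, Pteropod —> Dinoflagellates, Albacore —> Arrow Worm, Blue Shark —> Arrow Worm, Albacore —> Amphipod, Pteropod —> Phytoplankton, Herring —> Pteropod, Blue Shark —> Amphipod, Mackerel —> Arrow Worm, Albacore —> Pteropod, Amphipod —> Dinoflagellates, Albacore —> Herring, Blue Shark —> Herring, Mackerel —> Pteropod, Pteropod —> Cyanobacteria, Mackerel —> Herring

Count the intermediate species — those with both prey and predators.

Intermediate species (has both prey and predators): Pteropod, Amphipod, Arrow Worm, Herring.
Count: 4.

4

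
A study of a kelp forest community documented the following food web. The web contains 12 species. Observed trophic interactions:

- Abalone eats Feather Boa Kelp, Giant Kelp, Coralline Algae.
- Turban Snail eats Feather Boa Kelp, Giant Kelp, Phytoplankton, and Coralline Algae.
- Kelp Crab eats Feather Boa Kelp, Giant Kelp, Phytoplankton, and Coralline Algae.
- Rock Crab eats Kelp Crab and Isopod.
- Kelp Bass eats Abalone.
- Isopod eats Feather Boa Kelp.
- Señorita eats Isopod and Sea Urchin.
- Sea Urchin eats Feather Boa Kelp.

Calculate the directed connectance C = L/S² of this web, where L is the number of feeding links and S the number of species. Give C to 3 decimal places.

C = 0.125

The web has S = 12 species and L = 18 feeding links.
C = L / S² = 18 / 144 = 0.1250 ≈ 0.125.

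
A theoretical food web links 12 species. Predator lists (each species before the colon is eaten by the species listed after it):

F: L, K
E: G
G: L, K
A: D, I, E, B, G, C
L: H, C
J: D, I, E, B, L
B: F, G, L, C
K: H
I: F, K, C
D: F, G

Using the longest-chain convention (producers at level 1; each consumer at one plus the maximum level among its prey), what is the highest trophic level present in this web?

Producers (level 1): A, J.
A → D → F → L → C gives C level 5.
No species has a prey at level 5, so no species reaches level 6.

5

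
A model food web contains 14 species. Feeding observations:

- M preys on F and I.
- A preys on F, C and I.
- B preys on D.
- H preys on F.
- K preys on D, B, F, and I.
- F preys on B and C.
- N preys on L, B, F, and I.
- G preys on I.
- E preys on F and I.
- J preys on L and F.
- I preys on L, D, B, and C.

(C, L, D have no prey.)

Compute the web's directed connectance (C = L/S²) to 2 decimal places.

C = 0.13

The web has S = 14 species and L = 26 feeding links.
C = L / S² = 26 / 196 = 0.1327 ≈ 0.13.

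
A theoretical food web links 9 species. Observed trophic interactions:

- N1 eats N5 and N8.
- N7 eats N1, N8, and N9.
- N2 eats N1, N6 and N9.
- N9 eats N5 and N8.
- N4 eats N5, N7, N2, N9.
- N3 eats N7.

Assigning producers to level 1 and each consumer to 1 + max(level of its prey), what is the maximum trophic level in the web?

4

Producers (level 1): N6, N5, N8.
N5 → N1 → N7 → N3 gives N3 level 4.
No species has a prey at level 4, so no species reaches level 5.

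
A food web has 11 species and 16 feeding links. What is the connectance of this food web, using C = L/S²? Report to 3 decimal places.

The web has S = 11 species and L = 16 feeding links.
C = L / S² = 16 / 121 = 0.1322 ≈ 0.132.

C = 0.132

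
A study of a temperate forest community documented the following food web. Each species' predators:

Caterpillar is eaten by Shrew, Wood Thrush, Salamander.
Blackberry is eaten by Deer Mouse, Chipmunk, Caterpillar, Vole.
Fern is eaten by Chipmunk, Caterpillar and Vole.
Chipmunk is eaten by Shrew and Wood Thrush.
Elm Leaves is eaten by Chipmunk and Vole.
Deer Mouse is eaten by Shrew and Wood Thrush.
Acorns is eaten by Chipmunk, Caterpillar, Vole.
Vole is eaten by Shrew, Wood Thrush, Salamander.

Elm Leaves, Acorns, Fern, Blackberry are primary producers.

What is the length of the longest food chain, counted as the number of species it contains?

One longest chain: Elm Leaves → Vole → Salamander.
It has 3 species and 2 links.

3 species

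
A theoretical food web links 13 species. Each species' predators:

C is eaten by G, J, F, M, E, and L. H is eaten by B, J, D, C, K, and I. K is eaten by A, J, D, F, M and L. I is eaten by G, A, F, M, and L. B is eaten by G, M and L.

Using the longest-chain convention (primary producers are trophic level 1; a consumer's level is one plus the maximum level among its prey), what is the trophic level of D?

H is a producer → level 1.
K eats H → level 2.
D eats K (level 2); other prey at levels: H 1 → level 3.

Trophic level 3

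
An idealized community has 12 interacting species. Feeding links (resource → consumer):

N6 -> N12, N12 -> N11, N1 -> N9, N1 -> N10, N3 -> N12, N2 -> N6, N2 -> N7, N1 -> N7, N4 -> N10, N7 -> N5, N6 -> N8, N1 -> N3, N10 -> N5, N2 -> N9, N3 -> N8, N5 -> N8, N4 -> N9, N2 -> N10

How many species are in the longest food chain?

One longest chain: N2 → N6 → N12 → N11.
It has 4 species and 3 links.

4 species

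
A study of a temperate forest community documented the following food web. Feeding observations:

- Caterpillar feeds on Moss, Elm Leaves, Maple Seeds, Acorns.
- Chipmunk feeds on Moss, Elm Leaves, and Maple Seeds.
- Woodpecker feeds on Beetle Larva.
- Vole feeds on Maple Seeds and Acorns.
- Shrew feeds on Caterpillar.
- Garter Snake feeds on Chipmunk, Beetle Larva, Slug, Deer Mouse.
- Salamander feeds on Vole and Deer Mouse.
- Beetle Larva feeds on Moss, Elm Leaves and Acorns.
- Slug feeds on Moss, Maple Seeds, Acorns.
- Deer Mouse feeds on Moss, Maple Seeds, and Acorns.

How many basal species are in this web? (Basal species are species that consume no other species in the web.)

4

Basal species (no prey listed): Elm Leaves, Acorns, Moss, Maple Seeds.
Count: 4.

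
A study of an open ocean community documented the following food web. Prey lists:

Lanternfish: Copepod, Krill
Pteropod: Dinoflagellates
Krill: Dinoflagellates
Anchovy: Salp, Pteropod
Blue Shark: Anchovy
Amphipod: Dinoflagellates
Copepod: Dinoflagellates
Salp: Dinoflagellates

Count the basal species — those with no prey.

1

Basal species (no prey listed): Dinoflagellates.
Count: 1.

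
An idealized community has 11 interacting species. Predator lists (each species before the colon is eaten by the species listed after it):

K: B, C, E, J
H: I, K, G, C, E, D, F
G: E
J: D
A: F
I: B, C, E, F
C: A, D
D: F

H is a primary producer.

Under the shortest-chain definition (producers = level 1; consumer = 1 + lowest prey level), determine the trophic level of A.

Trophic level 3

H is a producer → level 1.
C eats H → level 2.
A eats C → level 3.
No prey of A is below level 2, so 3 is the minimum.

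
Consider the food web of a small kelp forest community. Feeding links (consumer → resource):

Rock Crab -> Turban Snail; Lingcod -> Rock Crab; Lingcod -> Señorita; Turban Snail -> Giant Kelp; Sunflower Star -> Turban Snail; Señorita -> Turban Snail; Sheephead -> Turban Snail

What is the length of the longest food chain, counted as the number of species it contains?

4 species

One longest chain: Giant Kelp → Turban Snail → Señorita → Lingcod.
It has 4 species and 3 links.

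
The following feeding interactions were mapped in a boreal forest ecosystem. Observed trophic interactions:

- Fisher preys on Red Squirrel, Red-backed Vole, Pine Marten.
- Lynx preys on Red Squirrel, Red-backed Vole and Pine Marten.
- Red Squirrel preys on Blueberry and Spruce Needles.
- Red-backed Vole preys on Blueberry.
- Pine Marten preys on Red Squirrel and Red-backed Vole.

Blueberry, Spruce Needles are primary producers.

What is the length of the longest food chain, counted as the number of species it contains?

One longest chain: Blueberry → Red Squirrel → Pine Marten → Fisher.
It has 4 species and 3 links.

4 species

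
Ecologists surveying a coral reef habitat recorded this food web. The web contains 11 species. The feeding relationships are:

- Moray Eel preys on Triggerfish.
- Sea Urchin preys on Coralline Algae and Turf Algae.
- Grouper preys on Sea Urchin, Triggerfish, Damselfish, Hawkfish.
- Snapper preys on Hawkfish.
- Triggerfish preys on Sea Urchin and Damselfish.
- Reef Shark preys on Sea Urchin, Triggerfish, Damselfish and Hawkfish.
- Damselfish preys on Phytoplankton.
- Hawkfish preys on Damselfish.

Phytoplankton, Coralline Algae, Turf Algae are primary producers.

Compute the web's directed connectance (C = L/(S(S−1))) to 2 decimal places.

C = 0.15

The web has S = 11 species and L = 16 feeding links.
C = L / (S(S−1)) = 16 / 110 = 0.1455 ≈ 0.15.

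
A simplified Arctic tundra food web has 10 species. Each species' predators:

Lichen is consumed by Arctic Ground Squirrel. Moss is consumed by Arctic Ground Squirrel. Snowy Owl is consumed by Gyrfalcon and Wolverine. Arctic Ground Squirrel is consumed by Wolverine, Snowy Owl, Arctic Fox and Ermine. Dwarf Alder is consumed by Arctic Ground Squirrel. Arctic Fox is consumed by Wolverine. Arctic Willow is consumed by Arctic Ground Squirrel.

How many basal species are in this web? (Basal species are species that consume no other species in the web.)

4

Basal species (no prey listed): Arctic Willow, Dwarf Alder, Moss, Lichen.
Count: 4.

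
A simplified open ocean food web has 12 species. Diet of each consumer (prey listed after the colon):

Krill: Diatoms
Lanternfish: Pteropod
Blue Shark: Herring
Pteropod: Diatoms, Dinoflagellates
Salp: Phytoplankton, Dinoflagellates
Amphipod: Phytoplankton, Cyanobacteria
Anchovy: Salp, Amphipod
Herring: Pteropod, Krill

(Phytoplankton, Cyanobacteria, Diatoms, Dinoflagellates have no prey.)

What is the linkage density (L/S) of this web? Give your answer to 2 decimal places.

There are L = 13 links among S = 12 species.
L/S = 13/12 = 1.0833 ≈ 1.08.

L/S = 1.08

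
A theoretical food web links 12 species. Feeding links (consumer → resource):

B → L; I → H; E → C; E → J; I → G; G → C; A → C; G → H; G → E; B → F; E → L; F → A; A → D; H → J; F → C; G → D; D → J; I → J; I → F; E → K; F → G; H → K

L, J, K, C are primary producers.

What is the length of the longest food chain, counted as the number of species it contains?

5 species

One longest chain: L → E → G → F → B.
It has 5 species and 4 links.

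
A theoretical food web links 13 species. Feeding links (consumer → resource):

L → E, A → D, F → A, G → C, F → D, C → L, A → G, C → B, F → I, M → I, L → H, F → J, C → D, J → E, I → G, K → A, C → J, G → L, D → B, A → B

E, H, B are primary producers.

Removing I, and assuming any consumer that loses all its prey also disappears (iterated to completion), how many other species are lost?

1

Remove I.
Round 1: M (all prey gone) → extinct.
No further losses. Total secondary extinctions: 1.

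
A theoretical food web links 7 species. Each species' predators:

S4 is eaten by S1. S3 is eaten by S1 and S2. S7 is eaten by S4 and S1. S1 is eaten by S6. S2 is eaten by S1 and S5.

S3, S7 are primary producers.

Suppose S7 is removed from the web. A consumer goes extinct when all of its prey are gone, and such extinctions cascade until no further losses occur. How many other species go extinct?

Remove S7.
Round 1: S4 (all prey gone) → extinct.
No further losses. Total secondary extinctions: 1.

1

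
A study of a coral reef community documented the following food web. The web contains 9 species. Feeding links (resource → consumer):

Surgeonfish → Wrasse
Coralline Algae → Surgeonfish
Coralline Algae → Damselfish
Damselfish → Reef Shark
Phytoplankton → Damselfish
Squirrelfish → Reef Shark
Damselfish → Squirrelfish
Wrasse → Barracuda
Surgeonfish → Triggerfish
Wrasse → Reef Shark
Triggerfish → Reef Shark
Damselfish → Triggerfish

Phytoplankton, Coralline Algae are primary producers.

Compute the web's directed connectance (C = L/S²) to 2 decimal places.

C = 0.15

The web has S = 9 species and L = 12 feeding links.
C = L / S² = 12 / 81 = 0.1481 ≈ 0.15.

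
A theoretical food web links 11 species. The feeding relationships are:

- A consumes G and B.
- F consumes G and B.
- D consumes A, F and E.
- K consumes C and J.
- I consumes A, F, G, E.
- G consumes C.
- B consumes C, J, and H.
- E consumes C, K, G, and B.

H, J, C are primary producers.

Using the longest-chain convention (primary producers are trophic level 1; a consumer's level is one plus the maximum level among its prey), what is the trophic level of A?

Trophic level 3

H is a producer → level 1.
B eats H (level 1); other prey at levels: J 1, C 1 → level 2.
A eats B (level 2); other prey at levels: G 2 → level 3.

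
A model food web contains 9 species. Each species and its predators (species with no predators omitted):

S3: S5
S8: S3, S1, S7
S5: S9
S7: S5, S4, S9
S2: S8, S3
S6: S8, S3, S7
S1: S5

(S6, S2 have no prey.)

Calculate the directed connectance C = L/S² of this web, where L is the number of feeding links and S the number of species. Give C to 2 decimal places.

C = 0.17

The web has S = 9 species and L = 14 feeding links.
C = L / S² = 14 / 81 = 0.1728 ≈ 0.17.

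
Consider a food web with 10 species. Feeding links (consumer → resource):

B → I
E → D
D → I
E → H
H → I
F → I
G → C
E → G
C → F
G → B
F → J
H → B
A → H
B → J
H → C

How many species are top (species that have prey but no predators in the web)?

Top species (has prey, but nothing eats it): A, E.
Count: 2.

2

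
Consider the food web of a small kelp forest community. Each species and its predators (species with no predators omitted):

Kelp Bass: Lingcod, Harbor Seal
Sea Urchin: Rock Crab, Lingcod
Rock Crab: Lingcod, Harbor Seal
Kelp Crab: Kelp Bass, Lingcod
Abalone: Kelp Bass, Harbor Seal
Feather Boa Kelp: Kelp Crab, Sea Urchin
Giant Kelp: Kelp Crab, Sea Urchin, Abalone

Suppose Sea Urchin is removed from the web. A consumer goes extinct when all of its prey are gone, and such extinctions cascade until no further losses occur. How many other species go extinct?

Remove Sea Urchin.
Round 1: Rock Crab (all prey gone) → extinct.
No further losses. Total secondary extinctions: 1.

1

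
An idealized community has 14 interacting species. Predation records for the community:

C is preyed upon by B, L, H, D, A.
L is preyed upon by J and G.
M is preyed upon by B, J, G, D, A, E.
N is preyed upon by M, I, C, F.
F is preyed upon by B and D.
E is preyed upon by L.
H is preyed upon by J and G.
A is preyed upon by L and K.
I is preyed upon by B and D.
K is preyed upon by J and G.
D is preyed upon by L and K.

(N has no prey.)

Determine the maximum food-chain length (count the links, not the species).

4 links

One longest chain: N → I → D → K → J.
It has 5 species and 4 links.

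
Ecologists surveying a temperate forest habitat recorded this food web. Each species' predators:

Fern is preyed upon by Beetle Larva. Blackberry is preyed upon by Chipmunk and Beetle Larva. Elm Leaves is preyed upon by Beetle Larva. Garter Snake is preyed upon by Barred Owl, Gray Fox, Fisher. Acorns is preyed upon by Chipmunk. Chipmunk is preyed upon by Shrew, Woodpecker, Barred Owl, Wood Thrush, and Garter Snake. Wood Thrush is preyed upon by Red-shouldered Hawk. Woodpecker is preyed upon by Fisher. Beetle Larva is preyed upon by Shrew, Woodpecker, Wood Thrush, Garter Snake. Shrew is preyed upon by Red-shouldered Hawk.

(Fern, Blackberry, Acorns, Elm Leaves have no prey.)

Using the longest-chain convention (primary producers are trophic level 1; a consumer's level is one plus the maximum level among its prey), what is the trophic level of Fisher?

Trophic level 4

Blackberry is a producer → level 1.
Chipmunk eats Blackberry (level 1); other prey at levels: Acorns 1 → level 2.
Garter Snake eats Chipmunk (level 2); other prey at levels: Beetle Larva 2 → level 3.
Fisher eats Garter Snake (level 3); other prey at levels: Woodpecker 3 → level 4.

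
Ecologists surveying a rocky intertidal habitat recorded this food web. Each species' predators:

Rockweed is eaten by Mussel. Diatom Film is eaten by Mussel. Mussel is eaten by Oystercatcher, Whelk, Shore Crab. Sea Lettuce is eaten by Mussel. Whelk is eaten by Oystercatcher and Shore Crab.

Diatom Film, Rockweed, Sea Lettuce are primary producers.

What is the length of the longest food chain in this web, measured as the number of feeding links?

3 links

One longest chain: Diatom Film → Mussel → Whelk → Oystercatcher.
It has 4 species and 3 links.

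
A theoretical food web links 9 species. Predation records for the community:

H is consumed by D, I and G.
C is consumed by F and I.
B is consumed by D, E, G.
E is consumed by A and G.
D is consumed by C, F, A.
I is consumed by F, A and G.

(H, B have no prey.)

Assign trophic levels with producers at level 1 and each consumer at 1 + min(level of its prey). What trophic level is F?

Trophic level 3

H is a producer → level 1.
D eats H → level 2.
F eats D → level 3.
No prey of F is below level 2, so 3 is the minimum.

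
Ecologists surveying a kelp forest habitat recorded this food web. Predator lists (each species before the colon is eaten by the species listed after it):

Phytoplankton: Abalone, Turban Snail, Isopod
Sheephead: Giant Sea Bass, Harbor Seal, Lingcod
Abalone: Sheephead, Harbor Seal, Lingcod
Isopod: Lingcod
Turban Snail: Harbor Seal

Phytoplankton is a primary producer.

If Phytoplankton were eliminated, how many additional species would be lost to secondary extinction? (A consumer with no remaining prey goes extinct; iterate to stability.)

Remove Phytoplankton.
Round 1: Abalone (all prey gone), Turban Snail (all prey gone), Isopod (all prey gone) → extinct.
Round 2: Sheephead (all prey gone) → extinct.
Round 3: Giant Sea Bass (all prey gone), Harbor Seal (all prey gone), Lingcod (all prey gone) → extinct.
No further losses. Total secondary extinctions: 7.

7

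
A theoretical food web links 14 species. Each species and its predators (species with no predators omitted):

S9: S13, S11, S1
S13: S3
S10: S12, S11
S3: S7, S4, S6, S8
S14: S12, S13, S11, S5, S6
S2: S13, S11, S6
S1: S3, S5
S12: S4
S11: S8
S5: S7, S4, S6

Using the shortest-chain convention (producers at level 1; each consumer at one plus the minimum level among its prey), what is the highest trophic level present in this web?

Producers (level 1): S2, S14, S10, S9.
Following each consumer down to its lowest-level prey: S14 → S5 → S4 (levels 1 through 3).
All prey of S4 (S5 2, S12 2, S3 3) are at level 2 or above, so S4 is at level 1 + 2 = 3.
Every consumer has at least one prey at level 2 or below, so none exceeds level 3.

3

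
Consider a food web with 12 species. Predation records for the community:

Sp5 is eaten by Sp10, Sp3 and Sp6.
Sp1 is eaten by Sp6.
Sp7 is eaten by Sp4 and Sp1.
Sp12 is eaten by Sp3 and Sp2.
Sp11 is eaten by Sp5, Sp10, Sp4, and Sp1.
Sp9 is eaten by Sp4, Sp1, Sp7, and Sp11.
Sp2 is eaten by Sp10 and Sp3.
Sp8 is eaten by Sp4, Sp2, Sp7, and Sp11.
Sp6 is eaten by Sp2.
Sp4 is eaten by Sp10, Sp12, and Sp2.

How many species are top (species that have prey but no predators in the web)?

2

Top species (has prey, but nothing eats it): Sp3, Sp10.
Count: 2.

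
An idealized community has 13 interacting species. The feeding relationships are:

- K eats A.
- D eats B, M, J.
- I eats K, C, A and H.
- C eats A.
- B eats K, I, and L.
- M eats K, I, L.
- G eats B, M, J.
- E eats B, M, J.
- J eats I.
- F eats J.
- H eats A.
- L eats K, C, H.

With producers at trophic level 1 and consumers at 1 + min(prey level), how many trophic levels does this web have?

Producers (level 1): A.
Following each consumer down to its lowest-level prey: A → I → J → F (levels 1 through 4).
All prey of F (J 3) are at level 3 or above, so F is at level 1 + 3 = 4.
Every consumer has at least one prey at level 3 or below, so none exceeds level 4.

4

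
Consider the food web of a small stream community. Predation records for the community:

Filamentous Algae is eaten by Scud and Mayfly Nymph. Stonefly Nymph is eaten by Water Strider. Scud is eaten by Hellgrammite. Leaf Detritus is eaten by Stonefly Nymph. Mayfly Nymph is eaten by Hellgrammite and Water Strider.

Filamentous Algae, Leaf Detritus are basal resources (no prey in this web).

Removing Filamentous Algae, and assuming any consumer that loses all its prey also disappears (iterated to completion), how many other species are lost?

Remove Filamentous Algae.
Round 1: Scud (all prey gone), Mayfly Nymph (all prey gone) → extinct.
Round 2: Hellgrammite (all prey gone) → extinct.
No further losses. Total secondary extinctions: 3.

3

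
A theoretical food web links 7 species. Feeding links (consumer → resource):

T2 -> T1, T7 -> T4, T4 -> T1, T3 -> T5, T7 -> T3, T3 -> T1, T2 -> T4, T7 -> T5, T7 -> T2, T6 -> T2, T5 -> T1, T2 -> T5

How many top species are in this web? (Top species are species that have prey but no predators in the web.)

2

Top species (has prey, but nothing eats it): T6, T7.
Count: 2.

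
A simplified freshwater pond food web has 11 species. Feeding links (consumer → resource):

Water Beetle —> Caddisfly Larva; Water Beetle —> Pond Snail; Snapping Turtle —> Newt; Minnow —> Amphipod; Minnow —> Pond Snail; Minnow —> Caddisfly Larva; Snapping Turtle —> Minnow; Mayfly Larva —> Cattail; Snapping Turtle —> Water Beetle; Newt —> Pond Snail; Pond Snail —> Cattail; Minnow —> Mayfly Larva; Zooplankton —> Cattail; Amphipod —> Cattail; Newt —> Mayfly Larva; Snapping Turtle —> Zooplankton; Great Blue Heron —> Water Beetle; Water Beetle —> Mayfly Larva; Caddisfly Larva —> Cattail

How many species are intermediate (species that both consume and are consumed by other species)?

Intermediate species (has both prey and predators): Caddisfly Larva, Zooplankton, Amphipod, Mayfly Larva, Pond Snail, Newt, Minnow, Water Beetle.
Count: 8.

8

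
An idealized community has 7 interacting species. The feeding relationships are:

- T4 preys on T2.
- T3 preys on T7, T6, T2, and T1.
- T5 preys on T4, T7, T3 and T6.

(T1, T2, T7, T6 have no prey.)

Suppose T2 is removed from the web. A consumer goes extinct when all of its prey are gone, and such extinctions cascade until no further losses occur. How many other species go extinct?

Remove T2.
Round 1: T4 (all prey gone) → extinct.
No further losses. Total secondary extinctions: 1.

1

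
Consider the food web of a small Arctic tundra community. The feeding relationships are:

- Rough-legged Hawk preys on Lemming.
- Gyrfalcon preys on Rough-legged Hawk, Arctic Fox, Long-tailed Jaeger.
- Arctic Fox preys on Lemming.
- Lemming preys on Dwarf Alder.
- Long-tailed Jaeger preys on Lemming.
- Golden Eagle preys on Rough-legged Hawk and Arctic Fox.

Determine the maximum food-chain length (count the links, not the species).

One longest chain: Dwarf Alder → Lemming → Rough-legged Hawk → Golden Eagle.
It has 4 species and 3 links.

3 links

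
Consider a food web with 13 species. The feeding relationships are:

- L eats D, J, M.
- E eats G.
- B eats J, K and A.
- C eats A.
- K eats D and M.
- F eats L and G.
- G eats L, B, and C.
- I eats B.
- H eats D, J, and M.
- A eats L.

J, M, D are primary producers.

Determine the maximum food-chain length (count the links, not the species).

5 links

One longest chain: J → L → A → B → G → E.
It has 6 species and 5 links.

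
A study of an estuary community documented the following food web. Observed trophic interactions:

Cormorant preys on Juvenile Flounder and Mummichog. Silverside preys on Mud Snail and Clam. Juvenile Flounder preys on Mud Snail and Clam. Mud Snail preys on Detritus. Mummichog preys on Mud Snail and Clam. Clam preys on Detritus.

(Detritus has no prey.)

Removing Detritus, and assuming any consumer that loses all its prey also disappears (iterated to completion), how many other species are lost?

Remove Detritus.
Round 1: Mud Snail (all prey gone), Clam (all prey gone) → extinct.
Round 2: Juvenile Flounder (all prey gone), Mummichog (all prey gone), Silverside (all prey gone) → extinct.
Round 3: Cormorant (all prey gone) → extinct.
No further losses. Total secondary extinctions: 6.

6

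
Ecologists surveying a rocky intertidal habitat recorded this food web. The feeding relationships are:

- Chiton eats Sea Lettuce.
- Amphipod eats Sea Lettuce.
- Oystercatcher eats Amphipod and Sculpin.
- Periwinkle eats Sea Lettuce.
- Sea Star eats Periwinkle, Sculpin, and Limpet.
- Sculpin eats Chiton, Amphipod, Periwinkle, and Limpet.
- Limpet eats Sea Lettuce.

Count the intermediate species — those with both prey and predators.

5

Intermediate species (has both prey and predators): Limpet, Periwinkle, Chiton, Amphipod, Sculpin.
Count: 5.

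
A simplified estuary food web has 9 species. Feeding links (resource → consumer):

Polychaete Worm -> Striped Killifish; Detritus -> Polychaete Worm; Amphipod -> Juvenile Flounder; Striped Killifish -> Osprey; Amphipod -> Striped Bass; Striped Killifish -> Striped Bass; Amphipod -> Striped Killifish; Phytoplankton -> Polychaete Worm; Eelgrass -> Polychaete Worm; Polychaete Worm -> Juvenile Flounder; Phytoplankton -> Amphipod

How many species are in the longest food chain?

One longest chain: Detritus → Polychaete Worm → Striped Killifish → Osprey.
It has 4 species and 3 links.

4 species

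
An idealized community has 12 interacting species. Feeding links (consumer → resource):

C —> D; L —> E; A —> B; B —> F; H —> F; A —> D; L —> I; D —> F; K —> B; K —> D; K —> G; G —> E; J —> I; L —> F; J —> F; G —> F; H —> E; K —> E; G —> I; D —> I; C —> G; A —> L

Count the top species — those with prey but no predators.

5

Top species (has prey, but nothing eats it): H, J, C, K, A.
Count: 5.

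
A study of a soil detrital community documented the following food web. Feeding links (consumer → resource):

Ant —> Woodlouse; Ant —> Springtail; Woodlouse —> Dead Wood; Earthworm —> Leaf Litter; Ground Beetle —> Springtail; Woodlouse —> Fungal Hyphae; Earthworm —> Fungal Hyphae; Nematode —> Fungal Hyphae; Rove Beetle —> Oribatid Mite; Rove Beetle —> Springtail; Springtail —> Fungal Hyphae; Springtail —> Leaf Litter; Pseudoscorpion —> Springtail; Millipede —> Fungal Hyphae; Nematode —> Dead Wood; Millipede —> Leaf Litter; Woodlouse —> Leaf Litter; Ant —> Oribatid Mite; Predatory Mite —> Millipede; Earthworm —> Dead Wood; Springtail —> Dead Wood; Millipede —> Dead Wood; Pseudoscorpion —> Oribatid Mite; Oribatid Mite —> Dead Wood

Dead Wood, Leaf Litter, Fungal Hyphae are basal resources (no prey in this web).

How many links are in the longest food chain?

2 links

One longest chain: Dead Wood → Oribatid Mite → Rove Beetle.
It has 3 species and 2 links.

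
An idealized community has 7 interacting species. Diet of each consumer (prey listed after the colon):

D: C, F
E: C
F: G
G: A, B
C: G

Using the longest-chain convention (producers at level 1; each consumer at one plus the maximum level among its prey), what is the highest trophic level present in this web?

4

Producers (level 1): A, B.
A → G → C → E gives E level 4.
No species has a prey at level 4, so no species reaches level 5.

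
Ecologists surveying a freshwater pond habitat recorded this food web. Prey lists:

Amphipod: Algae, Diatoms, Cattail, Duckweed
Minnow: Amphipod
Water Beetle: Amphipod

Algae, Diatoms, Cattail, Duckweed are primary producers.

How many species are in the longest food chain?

One longest chain: Algae → Amphipod → Water Beetle.
It has 3 species and 2 links.

3 species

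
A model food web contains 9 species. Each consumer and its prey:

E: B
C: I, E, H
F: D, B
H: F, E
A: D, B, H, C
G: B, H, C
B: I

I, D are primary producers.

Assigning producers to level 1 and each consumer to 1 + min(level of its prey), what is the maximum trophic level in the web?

Producers (level 1): I, D.
Following each consumer down to its lowest-level prey: D → F → H (levels 1 through 3).
All prey of H (F 2, E 3) are at level 2 or above, so H is at level 1 + 2 = 3.
Every consumer has at least one prey at level 2 or below, so none exceeds level 3.

3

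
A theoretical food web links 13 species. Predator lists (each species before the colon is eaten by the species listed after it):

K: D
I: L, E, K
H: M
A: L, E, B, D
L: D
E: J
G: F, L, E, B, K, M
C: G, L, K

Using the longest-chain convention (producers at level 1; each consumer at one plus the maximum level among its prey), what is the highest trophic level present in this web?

Producers (level 1): C, H, A, I.
C → G → K → D gives D level 4.
No species has a prey at level 4, so no species reaches level 5.

4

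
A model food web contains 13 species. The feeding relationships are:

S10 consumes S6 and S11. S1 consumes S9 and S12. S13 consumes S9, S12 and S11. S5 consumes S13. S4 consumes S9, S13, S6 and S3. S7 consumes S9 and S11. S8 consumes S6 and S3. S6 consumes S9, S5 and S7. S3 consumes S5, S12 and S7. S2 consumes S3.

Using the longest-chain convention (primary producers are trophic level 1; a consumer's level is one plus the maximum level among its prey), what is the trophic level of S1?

S12 is a producer → level 1.
S1 eats S12 (level 1); other prey at levels: S9 1 → level 2.

Trophic level 2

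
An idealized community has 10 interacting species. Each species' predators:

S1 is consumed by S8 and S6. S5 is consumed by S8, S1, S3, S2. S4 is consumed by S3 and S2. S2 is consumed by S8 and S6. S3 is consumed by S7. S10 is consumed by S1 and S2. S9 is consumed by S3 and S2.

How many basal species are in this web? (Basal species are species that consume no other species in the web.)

4

Basal species (no prey listed): S5, S10, S4, S9.
Count: 4.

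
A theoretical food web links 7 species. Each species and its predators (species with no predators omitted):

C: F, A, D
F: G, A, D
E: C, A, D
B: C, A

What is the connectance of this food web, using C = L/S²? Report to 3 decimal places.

The web has S = 7 species and L = 11 feeding links.
C = L / S² = 11 / 49 = 0.2245 ≈ 0.224.

C = 0.224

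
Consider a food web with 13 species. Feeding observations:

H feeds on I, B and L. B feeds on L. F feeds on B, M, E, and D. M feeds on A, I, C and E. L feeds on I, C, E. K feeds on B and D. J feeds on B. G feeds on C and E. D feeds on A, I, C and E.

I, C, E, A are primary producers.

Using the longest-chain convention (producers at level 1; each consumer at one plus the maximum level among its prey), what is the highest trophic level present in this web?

Producers (level 1): I, C, E, A.
I → L → B → J gives J level 4.
No species has a prey at level 4, so no species reaches level 5.

4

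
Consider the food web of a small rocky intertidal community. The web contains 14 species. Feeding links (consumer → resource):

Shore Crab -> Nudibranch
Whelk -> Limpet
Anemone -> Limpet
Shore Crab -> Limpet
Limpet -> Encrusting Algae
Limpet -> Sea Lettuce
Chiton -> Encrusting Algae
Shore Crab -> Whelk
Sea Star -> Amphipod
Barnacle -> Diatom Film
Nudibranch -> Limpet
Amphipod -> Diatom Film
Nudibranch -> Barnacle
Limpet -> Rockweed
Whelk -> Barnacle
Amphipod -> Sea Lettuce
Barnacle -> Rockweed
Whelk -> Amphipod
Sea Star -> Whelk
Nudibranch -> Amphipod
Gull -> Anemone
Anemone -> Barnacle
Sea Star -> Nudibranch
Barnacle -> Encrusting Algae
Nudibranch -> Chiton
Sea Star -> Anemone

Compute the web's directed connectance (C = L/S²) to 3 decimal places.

The web has S = 14 species and L = 26 feeding links.
C = L / S² = 26 / 196 = 0.1327 ≈ 0.133.

C = 0.133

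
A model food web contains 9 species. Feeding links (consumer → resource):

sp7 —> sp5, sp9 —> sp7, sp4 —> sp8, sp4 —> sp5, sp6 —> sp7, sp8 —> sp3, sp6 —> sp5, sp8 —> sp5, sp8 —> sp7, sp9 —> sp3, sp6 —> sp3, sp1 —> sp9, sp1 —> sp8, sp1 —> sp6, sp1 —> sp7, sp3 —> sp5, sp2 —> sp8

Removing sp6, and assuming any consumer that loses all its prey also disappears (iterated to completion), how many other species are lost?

Remove sp6.
Every predator of it retains at least one other prey: sp1 still has sp7, sp9, sp8.
No consumer loses all prey, so no secondary extinctions occur.

0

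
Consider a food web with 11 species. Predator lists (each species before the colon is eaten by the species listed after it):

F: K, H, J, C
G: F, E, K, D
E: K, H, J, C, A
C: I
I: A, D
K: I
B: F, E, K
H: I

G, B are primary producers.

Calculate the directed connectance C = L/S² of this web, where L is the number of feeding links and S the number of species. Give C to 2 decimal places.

The web has S = 11 species and L = 21 feeding links.
C = L / S² = 21 / 121 = 0.1736 ≈ 0.17.

C = 0.17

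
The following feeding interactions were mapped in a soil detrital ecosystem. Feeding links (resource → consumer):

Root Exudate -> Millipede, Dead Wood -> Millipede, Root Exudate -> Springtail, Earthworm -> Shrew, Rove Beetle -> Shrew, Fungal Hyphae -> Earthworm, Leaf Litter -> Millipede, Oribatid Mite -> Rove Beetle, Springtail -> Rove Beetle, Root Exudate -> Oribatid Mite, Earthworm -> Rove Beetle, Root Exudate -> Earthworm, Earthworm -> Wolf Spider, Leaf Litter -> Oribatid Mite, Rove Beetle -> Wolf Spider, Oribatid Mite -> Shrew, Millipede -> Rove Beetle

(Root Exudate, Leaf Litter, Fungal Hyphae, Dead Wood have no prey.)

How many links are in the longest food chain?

3 links

One longest chain: Root Exudate → Earthworm → Rove Beetle → Shrew.
It has 4 species and 3 links.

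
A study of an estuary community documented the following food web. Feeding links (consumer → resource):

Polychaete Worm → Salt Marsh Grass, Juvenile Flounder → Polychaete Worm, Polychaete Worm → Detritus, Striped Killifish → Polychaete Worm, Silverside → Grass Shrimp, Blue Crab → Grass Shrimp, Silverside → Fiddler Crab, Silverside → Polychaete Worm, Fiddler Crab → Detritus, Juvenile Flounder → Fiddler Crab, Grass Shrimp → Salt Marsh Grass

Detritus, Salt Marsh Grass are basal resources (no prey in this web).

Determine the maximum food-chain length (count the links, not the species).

One longest chain: Detritus → Polychaete Worm → Striped Killifish.
It has 3 species and 2 links.

2 links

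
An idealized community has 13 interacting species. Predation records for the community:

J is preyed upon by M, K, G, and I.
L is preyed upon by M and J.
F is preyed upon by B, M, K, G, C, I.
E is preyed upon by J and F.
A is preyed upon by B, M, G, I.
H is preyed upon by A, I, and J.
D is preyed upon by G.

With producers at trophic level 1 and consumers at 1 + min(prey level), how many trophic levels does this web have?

3

Producers (level 1): D, H, E, L.
Following each consumer down to its lowest-level prey: E → F → K (levels 1 through 3).
All prey of K (F 2, J 2) are at level 2 or above, so K is at level 1 + 2 = 3.
Every consumer has at least one prey at level 2 or below, so none exceeds level 3.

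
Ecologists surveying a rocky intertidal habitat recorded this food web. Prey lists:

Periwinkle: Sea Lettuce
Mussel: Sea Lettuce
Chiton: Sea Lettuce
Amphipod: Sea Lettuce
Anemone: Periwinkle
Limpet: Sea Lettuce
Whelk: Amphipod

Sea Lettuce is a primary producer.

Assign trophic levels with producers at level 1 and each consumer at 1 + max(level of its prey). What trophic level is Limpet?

Trophic level 2

Sea Lettuce is a producer → level 1.
Limpet eats Sea Lettuce → level 2.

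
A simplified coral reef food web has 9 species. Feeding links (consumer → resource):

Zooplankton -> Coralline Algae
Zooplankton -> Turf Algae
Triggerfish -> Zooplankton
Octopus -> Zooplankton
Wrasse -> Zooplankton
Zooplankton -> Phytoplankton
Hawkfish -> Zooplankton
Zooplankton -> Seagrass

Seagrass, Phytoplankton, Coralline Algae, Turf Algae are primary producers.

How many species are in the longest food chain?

3 species

One longest chain: Seagrass → Zooplankton → Wrasse.
It has 3 species and 2 links.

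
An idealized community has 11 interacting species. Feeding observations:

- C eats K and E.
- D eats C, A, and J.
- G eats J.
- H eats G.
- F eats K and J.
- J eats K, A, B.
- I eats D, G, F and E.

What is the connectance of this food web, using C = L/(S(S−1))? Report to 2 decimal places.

The web has S = 11 species and L = 16 feeding links.
C = L / (S(S−1)) = 16 / 110 = 0.1455 ≈ 0.15.

C = 0.15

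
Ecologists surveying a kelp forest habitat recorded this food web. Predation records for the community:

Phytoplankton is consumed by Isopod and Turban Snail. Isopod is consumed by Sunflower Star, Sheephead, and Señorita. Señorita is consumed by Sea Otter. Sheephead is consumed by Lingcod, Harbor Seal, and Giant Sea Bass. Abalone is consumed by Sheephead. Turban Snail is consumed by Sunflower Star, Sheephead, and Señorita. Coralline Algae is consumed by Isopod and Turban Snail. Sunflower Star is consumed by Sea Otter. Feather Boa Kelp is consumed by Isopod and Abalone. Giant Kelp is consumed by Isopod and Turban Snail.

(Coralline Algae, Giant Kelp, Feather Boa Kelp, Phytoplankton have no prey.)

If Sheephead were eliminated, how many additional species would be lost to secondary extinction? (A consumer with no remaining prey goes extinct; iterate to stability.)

3

Remove Sheephead.
Round 1: Harbor Seal (all prey gone), Giant Sea Bass (all prey gone), Lingcod (all prey gone) → extinct.
No further losses. Total secondary extinctions: 3.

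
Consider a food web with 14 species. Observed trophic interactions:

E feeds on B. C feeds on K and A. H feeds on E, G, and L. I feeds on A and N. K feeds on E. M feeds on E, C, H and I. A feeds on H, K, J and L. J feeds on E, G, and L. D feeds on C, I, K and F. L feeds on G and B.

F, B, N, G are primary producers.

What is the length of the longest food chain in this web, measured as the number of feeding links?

5 links

One longest chain: B → E → K → A → C → M.
It has 6 species and 5 links.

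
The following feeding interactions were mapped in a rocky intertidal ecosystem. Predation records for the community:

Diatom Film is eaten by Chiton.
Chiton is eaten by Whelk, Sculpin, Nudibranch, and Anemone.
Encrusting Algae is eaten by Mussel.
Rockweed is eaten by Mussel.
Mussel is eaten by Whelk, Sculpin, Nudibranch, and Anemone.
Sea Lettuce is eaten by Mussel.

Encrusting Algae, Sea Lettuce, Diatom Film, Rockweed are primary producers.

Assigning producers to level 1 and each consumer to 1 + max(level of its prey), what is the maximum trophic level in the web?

Producers (level 1): Encrusting Algae, Sea Lettuce, Diatom Film, Rockweed.
Encrusting Algae → Mussel → Whelk gives Whelk level 3.
No species has a prey at level 3, so no species reaches level 4.

3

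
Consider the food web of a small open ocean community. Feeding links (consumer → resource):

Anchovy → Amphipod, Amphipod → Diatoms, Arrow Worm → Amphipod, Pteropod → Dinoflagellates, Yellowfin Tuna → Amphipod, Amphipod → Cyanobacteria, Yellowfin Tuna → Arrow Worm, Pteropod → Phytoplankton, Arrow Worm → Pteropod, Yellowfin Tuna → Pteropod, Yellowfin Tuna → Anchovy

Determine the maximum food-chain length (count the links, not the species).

3 links

One longest chain: Diatoms → Amphipod → Arrow Worm → Yellowfin Tuna.
It has 4 species and 3 links.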